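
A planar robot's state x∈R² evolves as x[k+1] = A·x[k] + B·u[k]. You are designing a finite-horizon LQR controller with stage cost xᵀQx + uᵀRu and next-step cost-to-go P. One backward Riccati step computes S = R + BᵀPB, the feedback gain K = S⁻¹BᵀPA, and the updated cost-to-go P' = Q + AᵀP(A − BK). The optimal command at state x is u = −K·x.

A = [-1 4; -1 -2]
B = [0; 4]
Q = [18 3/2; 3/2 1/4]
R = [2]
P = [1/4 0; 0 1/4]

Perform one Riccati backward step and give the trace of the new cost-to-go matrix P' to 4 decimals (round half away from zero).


BᵀP = [0.0000 1.0000]
S = R + BᵀPB = [2] + [4.0000] = [6.0000]
BᵀPA = [-1.0000 -2.0000]
K = S⁻¹·BᵀPA = [-0.1667 -0.3333]
A−BK = [-1.0000 4.0000; -0.3333 -0.6667]
AᵀP(A−BK) = [0.3333 -0.8333; -0.8333 4.3333]
P' = Q + AᵀP(A−BK) = [18.3333 0.6667; 0.6667 4.5833]
tr(P') = 22.9167

22.9167


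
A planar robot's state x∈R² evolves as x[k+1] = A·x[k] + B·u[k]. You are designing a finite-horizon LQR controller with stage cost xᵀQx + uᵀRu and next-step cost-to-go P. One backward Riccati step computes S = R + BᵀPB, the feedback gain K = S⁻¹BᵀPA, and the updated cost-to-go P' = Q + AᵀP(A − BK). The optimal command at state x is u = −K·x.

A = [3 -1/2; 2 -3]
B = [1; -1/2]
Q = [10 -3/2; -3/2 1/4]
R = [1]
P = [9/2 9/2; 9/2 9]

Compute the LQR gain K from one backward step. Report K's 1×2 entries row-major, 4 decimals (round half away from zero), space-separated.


BᵀP = [2.2500 0.0000]
S = R + BᵀPB = [1] + [2.2500] = [3.2500]
BᵀPA = [6.7500 -1.1250]
K = S⁻¹·BᵀPA = [2.0769 -0.3462]
A−BK = [0.9231 -0.1538; 3.0385 -3.1731]
AᵀP(A−BK) = [116.4808 -103.4135; -103.4135 95.2356]
P' = Q + AᵀP(A−BK) = [126.4808 -104.9135; -104.9135 95.4856]
tr(P') = 221.9663

2.0769 -0.3462


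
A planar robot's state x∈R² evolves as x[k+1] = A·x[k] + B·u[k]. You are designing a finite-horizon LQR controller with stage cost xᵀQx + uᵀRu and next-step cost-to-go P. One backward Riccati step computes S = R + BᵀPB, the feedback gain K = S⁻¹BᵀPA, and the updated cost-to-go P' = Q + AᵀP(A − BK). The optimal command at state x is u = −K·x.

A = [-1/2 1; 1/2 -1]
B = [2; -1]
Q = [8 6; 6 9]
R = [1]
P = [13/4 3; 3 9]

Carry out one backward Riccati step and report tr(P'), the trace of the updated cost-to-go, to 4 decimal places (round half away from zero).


20.0114

BᵀP = [3.5000 -3.0000]
S = R + BᵀPB = [1] + [10.0000] = [11.0000]
BᵀPA = [-3.2500 6.5000]
K = S⁻¹·BᵀPA = [-0.2955 0.5909]
A−BK = [0.0909 -0.1818; 0.2045 -0.4091]
AᵀP(A−BK) = [0.6023 -1.2045; -1.2045 2.4091]
P' = Q + AᵀP(A−BK) = [8.6023 4.7955; 4.7955 11.4091]
tr(P') = 20.0114


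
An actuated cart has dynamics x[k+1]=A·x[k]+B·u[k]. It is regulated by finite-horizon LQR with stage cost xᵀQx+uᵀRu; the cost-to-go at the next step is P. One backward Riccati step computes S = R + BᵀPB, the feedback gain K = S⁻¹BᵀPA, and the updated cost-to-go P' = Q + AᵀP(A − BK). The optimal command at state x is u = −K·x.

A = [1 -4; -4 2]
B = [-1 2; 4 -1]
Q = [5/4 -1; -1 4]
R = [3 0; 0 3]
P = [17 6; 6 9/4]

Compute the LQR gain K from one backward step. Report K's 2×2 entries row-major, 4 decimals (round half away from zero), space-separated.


-0.4588 -0.2418 -0.1209 -1.8242

BᵀP = [7.0000 3.0000; 28.0000 9.7500]
S = R + BᵀPB = [3 0; 0 3] + [5.0000 11.0000; 11.0000 46.2500] = [8.0000 11.0000; 11.0000 49.2500]
BᵀPA = [-5.0000 -22.0000; -11.0000 -92.5000]
K = S⁻¹·BᵀPA = [-0.4588 -0.2418; -0.1209 -1.8242]
A−BK = [0.7830 -0.5934; -2.2857 1.1429]
AᵀP(A−BK) = [1.3764 0.7253; 0.7253 10.9451]
P' = Q + AᵀP(A−BK) = [2.6264 -0.2747; -0.2747 14.9451]
tr(P') = 17.5714


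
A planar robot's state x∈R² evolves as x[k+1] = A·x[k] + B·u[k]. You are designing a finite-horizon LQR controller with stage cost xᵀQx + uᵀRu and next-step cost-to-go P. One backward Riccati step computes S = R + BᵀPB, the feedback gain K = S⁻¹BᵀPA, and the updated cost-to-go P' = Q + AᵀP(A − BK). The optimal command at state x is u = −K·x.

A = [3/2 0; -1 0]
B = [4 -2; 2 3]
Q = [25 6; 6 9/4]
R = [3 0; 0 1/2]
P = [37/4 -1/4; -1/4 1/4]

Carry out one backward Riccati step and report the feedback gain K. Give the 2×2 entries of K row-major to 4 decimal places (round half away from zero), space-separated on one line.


BᵀP = [36.5000 -0.5000; -19.2500 1.2500]
S = R + BᵀPB = [3 0; 0 1/2] + [145.0000 -74.5000; -74.5000 42.2500] = [148.0000 -74.5000; -74.5000 42.7500]
BᵀPA = [55.2500 0.0000; -30.1250 0.0000]
K = S⁻¹·BᵀPA = [0.1514 0.0000; -0.4408 0.0000]
A−BK = [0.0127 0.0000; 0.0195 0.0000]
AᵀP(A−BK) = [0.1674 0.0000; 0.0000 0.0000]
P' = Q + AᵀP(A−BK) = [25.1674 6.0000; 6.0000 2.2500]
tr(P') = 27.4174

0.1514 0.0000 -0.4408 0.0000


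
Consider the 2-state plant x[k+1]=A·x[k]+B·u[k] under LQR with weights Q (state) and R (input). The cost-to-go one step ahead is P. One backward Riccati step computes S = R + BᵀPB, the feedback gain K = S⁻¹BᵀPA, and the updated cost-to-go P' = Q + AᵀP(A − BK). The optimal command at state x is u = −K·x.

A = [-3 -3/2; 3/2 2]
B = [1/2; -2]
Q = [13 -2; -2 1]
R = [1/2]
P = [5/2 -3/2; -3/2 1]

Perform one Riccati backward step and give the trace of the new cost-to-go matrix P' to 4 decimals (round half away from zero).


BᵀP = [4.2500 -2.7500]
S = R + BᵀPB = [1/2] + [7.6250] = [8.1250]
BᵀPA = [-16.8750 -11.8750]
K = S⁻¹·BᵀPA = [-2.0769 -1.4615]
A−BK = [-1.9615 -0.7692; -2.6538 -0.9231]
AᵀP(A−BK) = [3.2019 1.9615; 1.9615 1.2692]
P' = Q + AᵀP(A−BK) = [16.2019 -0.0385; -0.0385 2.2692]
tr(P') = 18.4712

18.4712


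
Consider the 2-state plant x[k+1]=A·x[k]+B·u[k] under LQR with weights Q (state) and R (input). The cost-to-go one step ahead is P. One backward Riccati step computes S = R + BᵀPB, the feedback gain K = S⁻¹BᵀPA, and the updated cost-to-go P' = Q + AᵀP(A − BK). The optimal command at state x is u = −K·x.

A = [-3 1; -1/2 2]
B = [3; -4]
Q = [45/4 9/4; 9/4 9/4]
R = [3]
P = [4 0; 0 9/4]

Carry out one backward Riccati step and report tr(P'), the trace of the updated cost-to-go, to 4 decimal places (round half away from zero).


BᵀP = [12.0000 -9.0000]
S = R + BᵀPB = [3] + [72.0000] = [75.0000]
BᵀPA = [-31.5000 -6.0000]
K = S⁻¹·BᵀPA = [-0.4200 -0.0800]
A−BK = [-1.7400 1.2400; -2.1800 1.6800]
AᵀP(A−BK) = [23.3325 -16.7700; -16.7700 12.5200]
P' = Q + AᵀP(A−BK) = [34.5825 -14.5200; -14.5200 14.7700]
tr(P') = 49.3525

49.3525


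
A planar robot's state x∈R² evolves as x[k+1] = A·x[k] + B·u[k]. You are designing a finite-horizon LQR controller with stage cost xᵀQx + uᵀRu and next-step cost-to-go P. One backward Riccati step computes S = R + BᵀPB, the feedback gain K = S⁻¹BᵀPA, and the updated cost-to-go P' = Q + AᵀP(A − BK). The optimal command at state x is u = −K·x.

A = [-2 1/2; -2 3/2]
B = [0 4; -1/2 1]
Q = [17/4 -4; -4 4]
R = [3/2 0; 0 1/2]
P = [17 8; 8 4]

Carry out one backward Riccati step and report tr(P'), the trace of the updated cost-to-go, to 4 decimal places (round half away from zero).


BᵀP = [-4.0000 -2.0000; 76.0000 36.0000]
S = R + BᵀPB = [3/2 0; 0 1/2] + [1.0000 -18.0000; -18.0000 340.0000] = [2.5000 -18.0000; -18.0000 340.5000]
BᵀPA = [12.0000 -5.0000; -224.0000 92.0000]
K = S⁻¹·BᵀPA = [0.1024 -0.0882; -0.6524 0.2655]
A−BK = [0.6098 -0.5621; -1.2963 1.1904]
AᵀP(A−BK) = [0.6240 -0.4633; -0.4633 0.3804]
P' = Q + AᵀP(A−BK) = [4.8740 -4.4633; -4.4633 4.3804]
tr(P') = 9.2544

9.2544


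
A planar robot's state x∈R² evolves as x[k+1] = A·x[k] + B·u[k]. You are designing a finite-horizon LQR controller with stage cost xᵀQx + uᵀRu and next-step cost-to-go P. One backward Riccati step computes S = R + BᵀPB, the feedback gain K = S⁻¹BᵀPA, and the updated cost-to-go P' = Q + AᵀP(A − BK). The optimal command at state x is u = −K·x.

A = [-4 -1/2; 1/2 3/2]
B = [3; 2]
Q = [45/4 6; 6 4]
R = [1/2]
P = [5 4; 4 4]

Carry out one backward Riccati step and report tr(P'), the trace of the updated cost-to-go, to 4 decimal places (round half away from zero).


19.9680

BᵀP = [23.0000 20.0000]
S = R + BᵀPB = [1/2] + [109.0000] = [109.5000]
BᵀPA = [-82.0000 18.5000]
K = S⁻¹·BᵀPA = [-0.7489 0.1689]
A−BK = [-1.7534 -1.0068; 1.9977 1.1621]
AᵀP(A−BK) = [3.5936 1.8539; 1.8539 1.1244]
P' = Q + AᵀP(A−BK) = [14.8436 7.8539; 7.8539 5.1244]
tr(P') = 19.9680


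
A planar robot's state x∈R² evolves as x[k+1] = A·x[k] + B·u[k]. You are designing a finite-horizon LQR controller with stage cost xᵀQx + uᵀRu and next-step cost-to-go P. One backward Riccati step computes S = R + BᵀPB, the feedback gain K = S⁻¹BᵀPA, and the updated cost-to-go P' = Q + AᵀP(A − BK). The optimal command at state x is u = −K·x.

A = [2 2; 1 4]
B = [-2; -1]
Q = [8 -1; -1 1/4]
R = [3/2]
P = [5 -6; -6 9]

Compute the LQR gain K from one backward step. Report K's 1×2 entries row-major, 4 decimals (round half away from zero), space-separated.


BᵀP = [-4.0000 3.0000]
S = R + BᵀPB = [3/2] + [5.0000] = [6.5000]
BᵀPA = [-5.0000 4.0000]
K = S⁻¹·BᵀPA = [-0.7692 0.6154]
A−BK = [0.4615 3.2308; 0.2308 4.6154]
AᵀP(A−BK) = [1.1538 -0.9231; -0.9231 65.5385]
P' = Q + AᵀP(A−BK) = [9.1538 -1.9231; -1.9231 65.7885]
tr(P') = 74.9423

-0.7692 0.6154


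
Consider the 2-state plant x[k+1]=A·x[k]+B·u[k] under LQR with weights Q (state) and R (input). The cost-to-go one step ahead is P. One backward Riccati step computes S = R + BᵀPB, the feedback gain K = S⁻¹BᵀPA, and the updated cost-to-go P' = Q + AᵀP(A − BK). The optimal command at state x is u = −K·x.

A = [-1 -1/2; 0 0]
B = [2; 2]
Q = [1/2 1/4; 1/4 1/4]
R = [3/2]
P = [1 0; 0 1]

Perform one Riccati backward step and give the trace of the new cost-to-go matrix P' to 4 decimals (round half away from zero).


1.4737

BᵀP = [2.0000 2.0000]
S = R + BᵀPB = [3/2] + [8.0000] = [9.5000]
BᵀPA = [-2.0000 -1.0000]
K = S⁻¹·BᵀPA = [-0.2105 -0.1053]
A−BK = [-0.5789 -0.2895; 0.4211 0.2105]
AᵀP(A−BK) = [0.5789 0.2895; 0.2895 0.1447]
P' = Q + AᵀP(A−BK) = [1.0789 0.5395; 0.5395 0.3947]
tr(P') = 1.4737


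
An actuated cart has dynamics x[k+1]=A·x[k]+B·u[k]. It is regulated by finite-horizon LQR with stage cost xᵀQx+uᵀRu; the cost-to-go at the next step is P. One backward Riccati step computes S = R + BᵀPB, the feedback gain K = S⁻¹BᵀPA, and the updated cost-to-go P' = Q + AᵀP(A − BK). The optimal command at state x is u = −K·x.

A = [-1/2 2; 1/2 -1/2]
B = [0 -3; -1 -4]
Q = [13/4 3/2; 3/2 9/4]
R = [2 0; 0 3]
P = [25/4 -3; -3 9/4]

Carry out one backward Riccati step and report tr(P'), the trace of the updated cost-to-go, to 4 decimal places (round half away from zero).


18.7927

BᵀP = [3.0000 -2.2500; -6.7500 0.0000]
S = R + BᵀPB = [2 0; 0 3] + [2.2500 0.0000; 0.0000 20.2500] = [4.2500 0.0000; 0.0000 23.2500]
BᵀPA = [-2.6250 7.1250; 3.3750 -13.5000]
K = S⁻¹·BᵀPA = [-0.6176 1.6765; 0.1452 -0.5806]
A−BK = [-0.0645 0.2581; 0.4630 -1.1461]
AᵀP(A−BK) = [1.5138 -4.2021; -4.2021 11.7789]
P' = Q + AᵀP(A−BK) = [4.7638 -2.7021; -2.7021 14.0289]
tr(P') = 18.7927


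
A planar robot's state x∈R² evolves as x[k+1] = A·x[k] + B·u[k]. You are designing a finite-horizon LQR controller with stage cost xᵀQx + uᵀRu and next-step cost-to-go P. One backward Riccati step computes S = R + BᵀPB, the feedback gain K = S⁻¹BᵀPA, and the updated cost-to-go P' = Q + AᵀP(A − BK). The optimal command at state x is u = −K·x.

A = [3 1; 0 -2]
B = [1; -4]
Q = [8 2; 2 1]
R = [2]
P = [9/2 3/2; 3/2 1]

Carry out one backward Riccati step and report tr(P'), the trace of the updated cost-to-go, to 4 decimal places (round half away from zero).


BᵀP = [-1.5000 -2.5000]
S = R + BᵀPB = [2] + [8.5000] = [10.5000]
BᵀPA = [-4.5000 3.5000]
K = S⁻¹·BᵀPA = [-0.4286 0.3333]
A−BK = [3.4286 0.6667; -1.7143 -0.6667]
AᵀP(A−BK) = [38.5714 6.0000; 6.0000 1.3333]
P' = Q + AᵀP(A−BK) = [46.5714 8.0000; 8.0000 2.3333]
tr(P') = 48.9048

48.9048


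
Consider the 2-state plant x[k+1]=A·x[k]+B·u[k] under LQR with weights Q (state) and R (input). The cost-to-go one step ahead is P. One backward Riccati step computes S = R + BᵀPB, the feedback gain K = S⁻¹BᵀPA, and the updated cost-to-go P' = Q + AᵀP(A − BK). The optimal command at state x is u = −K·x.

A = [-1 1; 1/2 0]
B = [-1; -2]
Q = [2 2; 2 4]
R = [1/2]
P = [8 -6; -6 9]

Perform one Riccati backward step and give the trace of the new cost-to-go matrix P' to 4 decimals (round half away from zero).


BᵀP = [4.0000 -12.0000]
S = R + BᵀPB = [1/2] + [20.0000] = [20.5000]
BᵀPA = [-10.0000 4.0000]
K = S⁻¹·BᵀPA = [-0.4878 0.1951]
A−BK = [-1.4878 1.1951; -0.4756 0.3902]
AᵀP(A−BK) = [11.3720 -9.0488; -9.0488 7.2195]
P' = Q + AᵀP(A−BK) = [13.3720 -7.0488; -7.0488 11.2195]
tr(P') = 24.5915

24.5915


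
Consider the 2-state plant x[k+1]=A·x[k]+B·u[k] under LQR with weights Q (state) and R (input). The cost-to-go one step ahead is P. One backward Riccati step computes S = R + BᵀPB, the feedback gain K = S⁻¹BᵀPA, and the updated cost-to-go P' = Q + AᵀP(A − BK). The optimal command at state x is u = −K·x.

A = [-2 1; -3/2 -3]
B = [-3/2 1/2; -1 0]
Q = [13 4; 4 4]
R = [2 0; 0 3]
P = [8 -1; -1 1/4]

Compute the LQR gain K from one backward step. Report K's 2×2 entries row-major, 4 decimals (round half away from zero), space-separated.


1.0848 -0.7768 -0.2567 0.2455

BᵀP = [-11.0000 1.2500; 4.0000 -0.5000]
S = R + BᵀPB = [2 0; 0 3] + [15.2500 -5.5000; -5.5000 2.0000] = [17.2500 -5.5000; -5.5000 5.0000]
BᵀPA = [20.1250 -14.7500; -7.2500 5.5000]
K = S⁻¹·BᵀPA = [1.0848 -0.7768; -0.2567 0.2455]
A−BK = [-0.2444 -0.2879; -0.4152 -3.7768]
AᵀP(A−BK) = [2.8694 -1.9621; -1.9621 3.4420]
P' = Q + AᵀP(A−BK) = [15.8694 2.0379; 2.0379 7.4420]
tr(P') = 23.3114


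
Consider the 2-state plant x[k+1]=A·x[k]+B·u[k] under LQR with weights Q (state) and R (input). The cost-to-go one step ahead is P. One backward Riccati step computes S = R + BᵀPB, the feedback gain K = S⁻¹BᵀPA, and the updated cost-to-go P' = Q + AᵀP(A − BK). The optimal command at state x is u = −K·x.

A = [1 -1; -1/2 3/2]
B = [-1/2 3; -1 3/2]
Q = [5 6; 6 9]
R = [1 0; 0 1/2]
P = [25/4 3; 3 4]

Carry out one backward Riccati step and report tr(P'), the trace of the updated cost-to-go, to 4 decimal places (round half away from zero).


BᵀP = [-6.1250 -5.5000; 23.2500 15.0000]
S = R + BᵀPB = [1 0; 0 1/2] + [8.5625 -26.6250; -26.6250 92.2500] = [9.5625 -26.6250; -26.6250 92.7500]
BᵀPA = [-3.3750 -2.1250; 15.7500 -0.7500]
K = S⁻¹·BᵀPA = [0.5972 -1.2192; 0.3412 -0.3581]
A−BK = [0.2749 -0.5354; -0.4147 0.8179]
AᵀP(A−BK) = [0.8910 -1.7251; -1.7251 3.3906]
P' = Q + AᵀP(A−BK) = [5.8910 4.2749; 4.2749 12.3906]
tr(P') = 18.2816

18.2816


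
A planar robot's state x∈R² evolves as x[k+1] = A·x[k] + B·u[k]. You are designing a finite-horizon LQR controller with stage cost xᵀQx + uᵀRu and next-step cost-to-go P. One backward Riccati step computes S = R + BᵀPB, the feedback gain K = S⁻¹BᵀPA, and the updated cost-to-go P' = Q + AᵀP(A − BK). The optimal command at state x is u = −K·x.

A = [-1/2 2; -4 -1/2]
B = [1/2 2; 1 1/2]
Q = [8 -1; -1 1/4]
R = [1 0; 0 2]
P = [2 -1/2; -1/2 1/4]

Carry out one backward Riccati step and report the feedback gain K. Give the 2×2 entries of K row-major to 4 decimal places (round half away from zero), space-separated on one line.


-0.3767 0.1089 0.2209 0.8638

BᵀP = [0.5000 0.0000; 3.7500 -0.8750]
S = R + BᵀPB = [1 0; 0 2] + [0.2500 1.0000; 1.0000 7.0625] = [1.2500 1.0000; 1.0000 9.0625]
BᵀPA = [-0.2500 1.0000; 1.6250 7.9375]
K = S⁻¹·BᵀPA = [-0.3767 0.1089; 0.2209 0.8638]
A−BK = [-0.7534 0.2179; -3.7337 -1.0408]
AᵀP(A−BK) = [2.0469 0.9985; 0.9985 2.0968]
P' = Q + AᵀP(A−BK) = [10.0469 -0.0015; -0.0015 2.3468]
tr(P') = 12.3937


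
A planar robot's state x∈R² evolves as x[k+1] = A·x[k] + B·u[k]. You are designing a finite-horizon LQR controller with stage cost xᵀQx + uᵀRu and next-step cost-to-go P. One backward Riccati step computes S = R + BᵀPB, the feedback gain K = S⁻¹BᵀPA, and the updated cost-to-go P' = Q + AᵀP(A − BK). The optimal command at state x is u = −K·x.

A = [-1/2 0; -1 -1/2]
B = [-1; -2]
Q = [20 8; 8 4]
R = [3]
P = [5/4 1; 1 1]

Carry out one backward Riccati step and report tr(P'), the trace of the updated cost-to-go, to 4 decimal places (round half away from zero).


24.6327

BᵀP = [-3.2500 -3.0000]
S = R + BᵀPB = [3] + [9.2500] = [12.2500]
BᵀPA = [4.6250 1.5000]
K = S⁻¹·BᵀPA = [0.3776 0.1224]
A−BK = [-0.1224 0.1224; -0.2449 -0.2551]
AᵀP(A−BK) = [0.5663 0.1837; 0.1837 0.0663]
P' = Q + AᵀP(A−BK) = [20.5663 8.1837; 8.1837 4.0663]
tr(P') = 24.6327


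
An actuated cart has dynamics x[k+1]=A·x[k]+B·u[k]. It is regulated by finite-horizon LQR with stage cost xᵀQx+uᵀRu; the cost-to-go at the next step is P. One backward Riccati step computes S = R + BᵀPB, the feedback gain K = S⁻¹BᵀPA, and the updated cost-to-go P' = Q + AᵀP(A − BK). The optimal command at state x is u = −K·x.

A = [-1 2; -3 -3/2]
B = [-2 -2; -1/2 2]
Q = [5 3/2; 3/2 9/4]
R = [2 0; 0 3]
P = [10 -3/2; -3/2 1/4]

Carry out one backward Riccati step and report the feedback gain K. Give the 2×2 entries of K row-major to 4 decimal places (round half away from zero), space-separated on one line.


0.1825 -0.5652 0.0790 -0.4685

BᵀP = [-19.2500 2.8750; -23.0000 3.5000]
S = R + BᵀPB = [2 0; 0 3] + [37.0625 44.2500; 44.2500 53.0000] = [39.0625 44.2500; 44.2500 56.0000]
BᵀPA = [10.6250 -42.8125; 12.5000 -51.2500]
K = S⁻¹·BᵀPA = [0.1825 -0.5652; 0.0790 -0.4685]
A−BK = [-0.4770 -0.0676; -3.0667 -0.8455]
AᵀP(A−BK) = [0.3233 -0.2626; -0.2626 1.3506]
P' = Q + AᵀP(A−BK) = [5.3233 1.2374; 1.2374 3.6006]
tr(P') = 8.9239


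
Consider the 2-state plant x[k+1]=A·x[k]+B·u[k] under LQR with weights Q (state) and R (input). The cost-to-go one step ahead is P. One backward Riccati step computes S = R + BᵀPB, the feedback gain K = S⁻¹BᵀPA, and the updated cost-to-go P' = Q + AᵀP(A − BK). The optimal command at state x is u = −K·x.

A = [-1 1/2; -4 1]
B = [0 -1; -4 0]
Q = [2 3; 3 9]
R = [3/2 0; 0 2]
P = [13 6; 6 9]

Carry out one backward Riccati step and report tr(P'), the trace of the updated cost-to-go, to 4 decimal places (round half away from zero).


BᵀP = [-24.0000 -36.0000; -13.0000 -6.0000]
S = R + BᵀPB = [3/2 0; 0 2] + [144.0000 24.0000; 24.0000 13.0000] = [145.5000 24.0000; 24.0000 15.0000]
BᵀPA = [168.0000 -48.0000; 37.0000 -12.5000]
K = S⁻¹·BᵀPA = [1.0159 -0.2614; 0.8413 -0.4150]
A−BK = [-0.1587 0.0850; 0.0635 -0.0458]
AᵀP(A−BK) = [3.2063 -1.2222; -1.2222 0.5131]
P' = Q + AᵀP(A−BK) = [5.2063 1.7778; 1.7778 9.5131]
tr(P') = 14.7194

14.7194


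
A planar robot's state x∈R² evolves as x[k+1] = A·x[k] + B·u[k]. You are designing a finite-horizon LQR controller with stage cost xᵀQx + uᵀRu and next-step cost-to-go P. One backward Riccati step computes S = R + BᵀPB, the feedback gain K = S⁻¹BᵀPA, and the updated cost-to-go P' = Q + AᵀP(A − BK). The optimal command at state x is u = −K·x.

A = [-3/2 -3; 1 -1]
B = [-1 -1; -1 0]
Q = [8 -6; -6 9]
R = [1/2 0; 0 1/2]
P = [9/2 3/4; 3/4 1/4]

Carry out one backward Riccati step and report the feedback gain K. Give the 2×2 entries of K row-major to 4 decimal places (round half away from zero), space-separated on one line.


BᵀP = [-5.2500 -1.0000; -4.5000 -0.7500]
S = R + BᵀPB = [1/2 0; 0 1/2] + [6.2500 5.2500; 5.2500 4.5000] = [6.7500 5.2500; 5.2500 5.0000]
BᵀPA = [6.8750 16.7500; 6.0000 14.2500]
K = S⁻¹·BᵀPA = [0.4646 1.4444; 0.7121 1.3333]
A−BK = [-0.3232 -0.2222; 1.4646 0.4444]
AᵀP(A−BK) = [0.6578 0.9444; 0.9444 2.0556]
P' = Q + AᵀP(A−BK) = [8.6578 -5.0556; -5.0556 11.0556]
tr(P') = 19.7134

0.4646 1.4444 0.7121 1.3333


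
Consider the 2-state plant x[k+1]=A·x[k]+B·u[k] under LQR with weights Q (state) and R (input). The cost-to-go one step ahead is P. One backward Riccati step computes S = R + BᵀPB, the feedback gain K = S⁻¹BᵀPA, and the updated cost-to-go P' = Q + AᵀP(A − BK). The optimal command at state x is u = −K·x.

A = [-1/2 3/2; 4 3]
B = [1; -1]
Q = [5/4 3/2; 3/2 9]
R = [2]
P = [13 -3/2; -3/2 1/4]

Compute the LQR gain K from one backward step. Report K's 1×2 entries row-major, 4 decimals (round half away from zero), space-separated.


-0.7808 0.9041

BᵀP = [14.5000 -1.7500]
S = R + BᵀPB = [2] + [16.2500] = [18.2500]
BᵀPA = [-14.2500 16.5000]
K = S⁻¹·BᵀPA = [-0.7808 0.9041]
A−BK = [0.2808 0.5959; 3.2192 3.9041]
AᵀP(A−BK) = [2.1233 -0.6164; -0.6164 3.0822]
P' = Q + AᵀP(A−BK) = [3.3733 0.8836; 0.8836 12.0822]
tr(P') = 15.4555


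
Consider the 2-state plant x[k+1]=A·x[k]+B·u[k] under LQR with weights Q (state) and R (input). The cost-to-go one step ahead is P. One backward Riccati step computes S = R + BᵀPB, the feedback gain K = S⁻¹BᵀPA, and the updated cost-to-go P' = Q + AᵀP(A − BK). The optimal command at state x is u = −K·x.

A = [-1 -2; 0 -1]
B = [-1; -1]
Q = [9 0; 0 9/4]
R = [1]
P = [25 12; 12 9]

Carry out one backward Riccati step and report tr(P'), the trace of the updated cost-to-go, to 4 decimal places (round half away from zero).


17.0805

BᵀP = [-37.0000 -21.0000]
S = R + BᵀPB = [1] + [58.0000] = [59.0000]
BᵀPA = [37.0000 95.0000]
K = S⁻¹·BᵀPA = [0.6271 1.6102]
A−BK = [-0.3729 -0.3898; 0.6271 0.6102]
AᵀP(A−BK) = [1.7966 2.4237; 2.4237 4.0339]
P' = Q + AᵀP(A−BK) = [10.7966 2.4237; 2.4237 6.2839]
tr(P') = 17.0805


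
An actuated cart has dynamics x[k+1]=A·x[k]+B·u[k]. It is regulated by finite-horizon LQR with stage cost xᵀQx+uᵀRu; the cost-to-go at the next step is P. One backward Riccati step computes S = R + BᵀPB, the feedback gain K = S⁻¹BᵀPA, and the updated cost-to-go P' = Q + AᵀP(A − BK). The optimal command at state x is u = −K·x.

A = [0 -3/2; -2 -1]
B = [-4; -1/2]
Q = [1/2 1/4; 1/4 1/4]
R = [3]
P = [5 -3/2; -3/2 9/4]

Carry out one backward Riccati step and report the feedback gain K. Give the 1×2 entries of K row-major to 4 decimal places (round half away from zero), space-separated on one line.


-0.1257 0.3094

BᵀP = [-19.2500 4.8750]
S = R + BᵀPB = [3] + [74.5625] = [77.5625]
BᵀPA = [-9.7500 24.0000]
K = S⁻¹·BᵀPA = [-0.1257 0.3094]
A−BK = [-0.5028 -0.2623; -2.0629 -0.8453]
AᵀP(A−BK) = [7.7744 3.0169; 3.0169 1.5737]
P' = Q + AᵀP(A−BK) = [8.2744 3.2669; 3.2669 1.8237]
tr(P') = 10.0981


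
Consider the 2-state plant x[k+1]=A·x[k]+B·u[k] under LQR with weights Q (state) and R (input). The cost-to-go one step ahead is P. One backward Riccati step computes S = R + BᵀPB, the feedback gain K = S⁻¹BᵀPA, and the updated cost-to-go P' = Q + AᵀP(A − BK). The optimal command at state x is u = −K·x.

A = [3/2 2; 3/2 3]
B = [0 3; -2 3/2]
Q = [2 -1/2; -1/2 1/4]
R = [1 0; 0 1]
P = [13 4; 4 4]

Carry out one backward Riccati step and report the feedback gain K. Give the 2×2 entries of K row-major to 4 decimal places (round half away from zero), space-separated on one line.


BᵀP = [-8.0000 -8.0000; 45.0000 18.0000]
S = R + BᵀPB = [1 0; 0 1] + [16.0000 -36.0000; -36.0000 162.0000] = [17.0000 -36.0000; -36.0000 163.0000]
BᵀPA = [-24.0000 -40.0000; 94.5000 144.0000]
K = S⁻¹·BᵀPA = [-0.3458 -0.9058; 0.5034 0.6834]
A−BK = [-0.0102 -0.0502; 0.0534 0.1634]
AᵀP(A−BK) = [0.3814 0.6814; 0.6814 1.3614]
P' = Q + AᵀP(A−BK) = [2.3814 0.1814; 0.1814 1.6114]
tr(P') = 3.9927

-0.3458 -0.9058 0.5034 0.6834


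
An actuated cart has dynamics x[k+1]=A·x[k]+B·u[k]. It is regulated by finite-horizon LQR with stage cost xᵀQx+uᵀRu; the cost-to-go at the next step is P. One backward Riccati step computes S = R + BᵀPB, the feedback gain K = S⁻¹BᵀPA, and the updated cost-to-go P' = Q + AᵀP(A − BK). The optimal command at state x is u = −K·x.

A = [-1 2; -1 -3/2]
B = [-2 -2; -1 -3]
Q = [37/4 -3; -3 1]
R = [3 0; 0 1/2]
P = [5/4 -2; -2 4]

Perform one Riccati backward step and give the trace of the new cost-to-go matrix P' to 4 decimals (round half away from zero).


14.5960

BᵀP = [-0.5000 0.0000; 3.5000 -8.0000]
S = R + BᵀPB = [3 0; 0 1/2] + [1.0000 1.0000; 1.0000 17.0000] = [4.0000 1.0000; 1.0000 17.5000]
BᵀPA = [0.5000 -1.0000; 4.5000 19.0000]
K = S⁻¹·BᵀPA = [0.0616 -0.5290; 0.2536 1.1159]
A−BK = [-0.3696 3.1739; -0.1775 1.3188]
AᵀP(A−BK) = [0.0779 -0.2572; -0.2572 4.2681]
P' = Q + AᵀP(A−BK) = [9.3279 -3.2572; -3.2572 5.2681]
tr(P') = 14.5960


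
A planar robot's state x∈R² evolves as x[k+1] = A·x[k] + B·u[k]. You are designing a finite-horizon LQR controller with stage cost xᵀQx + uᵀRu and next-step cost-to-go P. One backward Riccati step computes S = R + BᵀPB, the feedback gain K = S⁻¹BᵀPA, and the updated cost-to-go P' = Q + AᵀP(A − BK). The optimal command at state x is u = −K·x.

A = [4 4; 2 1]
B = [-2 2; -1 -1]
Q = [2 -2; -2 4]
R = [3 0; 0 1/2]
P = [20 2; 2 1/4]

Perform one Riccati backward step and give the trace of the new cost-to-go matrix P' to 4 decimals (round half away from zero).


10.7988

BᵀP = [-42.0000 -4.2500; 38.0000 3.7500]
S = R + BᵀPB = [3 0; 0 1/2] + [88.2500 -79.7500; -79.7500 72.2500] = [91.2500 -79.7500; -79.7500 72.7500]
BᵀPA = [-176.5000 -172.2500; 159.5000 155.7500]
K = S⁻¹·BᵀPA = [-0.4320 -0.3956; 1.7189 1.7072]
A−BK = [-0.3018 -0.2057; 3.2869 2.3116]
AᵀP(A−BK) = [2.5918 2.3736; 2.3736 2.2070]
P' = Q + AᵀP(A−BK) = [4.5918 0.3736; 0.3736 6.2070]
tr(P') = 10.7988


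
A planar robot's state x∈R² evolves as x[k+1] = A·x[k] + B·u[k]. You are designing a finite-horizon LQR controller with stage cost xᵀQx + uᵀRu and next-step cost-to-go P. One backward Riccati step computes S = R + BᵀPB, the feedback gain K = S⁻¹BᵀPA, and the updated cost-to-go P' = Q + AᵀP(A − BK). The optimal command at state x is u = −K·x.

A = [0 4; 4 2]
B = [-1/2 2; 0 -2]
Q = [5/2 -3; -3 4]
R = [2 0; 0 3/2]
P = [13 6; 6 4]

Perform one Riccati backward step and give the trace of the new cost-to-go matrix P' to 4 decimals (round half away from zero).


130.6174

BᵀP = [-6.5000 -3.0000; 14.0000 4.0000]
S = R + BᵀPB = [2 0; 0 3/2] + [3.2500 -7.0000; -7.0000 20.0000] = [5.2500 -7.0000; -7.0000 21.5000]
BᵀPA = [-12.0000 -32.0000; 16.0000 64.0000]
K = S⁻¹·BᵀPA = [-2.2857 -3.7573; 0.0000 1.7534]
A−BK = [-1.1429 -1.3855; 4.0000 5.5068]
AᵀP(A−BK) = [36.5714 54.8571; 54.8571 87.5460]
P' = Q + AᵀP(A−BK) = [39.0714 51.8571; 51.8571 91.5460]
tr(P') = 130.6174


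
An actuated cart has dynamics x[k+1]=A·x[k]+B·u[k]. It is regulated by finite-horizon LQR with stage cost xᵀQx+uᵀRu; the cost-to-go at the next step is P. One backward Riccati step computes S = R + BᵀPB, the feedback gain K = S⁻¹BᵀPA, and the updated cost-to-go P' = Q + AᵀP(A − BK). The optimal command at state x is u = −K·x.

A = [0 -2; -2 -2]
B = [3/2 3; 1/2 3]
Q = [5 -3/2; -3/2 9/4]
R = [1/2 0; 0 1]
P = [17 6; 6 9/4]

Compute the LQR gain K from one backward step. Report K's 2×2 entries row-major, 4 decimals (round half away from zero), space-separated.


BᵀP = [28.5000 10.1250; 69.0000 24.7500]
S = R + BᵀPB = [1/2 0; 0 1] + [47.8125 115.8750; 115.8750 281.2500] = [48.3125 115.8750; 115.8750 282.2500]
BᵀPA = [-20.2500 -77.2500; -49.5000 -187.5000]
K = S⁻¹·BᵀPA = [0.0968 -0.3693; -0.2151 -0.5127]
A−BK = [0.5001 0.0920; -1.4030 -0.2773]
AᵀP(A−BK) = [0.3119 0.1434; 0.1434 0.3418]
P' = Q + AᵀP(A−BK) = [5.3119 -1.3566; -1.3566 2.5918]
tr(P') = 7.9037

0.0968 -0.3693 -0.2151 -0.5127


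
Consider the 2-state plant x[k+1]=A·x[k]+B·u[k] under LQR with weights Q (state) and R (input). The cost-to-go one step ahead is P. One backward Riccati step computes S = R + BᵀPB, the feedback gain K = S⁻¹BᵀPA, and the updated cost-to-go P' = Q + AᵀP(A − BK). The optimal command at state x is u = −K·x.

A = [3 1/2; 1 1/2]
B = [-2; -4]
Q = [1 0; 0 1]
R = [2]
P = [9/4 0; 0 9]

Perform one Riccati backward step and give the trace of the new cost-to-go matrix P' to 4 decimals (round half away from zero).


BᵀP = [-4.5000 -36.0000]
S = R + BᵀPB = [2] + [153.0000] = [155.0000]
BᵀPA = [-49.5000 -20.2500]
K = S⁻¹·BᵀPA = [-0.3194 -0.1306]
A−BK = [2.3613 0.2387; -0.2774 -0.0226]
AᵀP(A−BK) = [13.4419 1.4081; 1.4081 0.1669]
P' = Q + AᵀP(A−BK) = [14.4419 1.4081; 1.4081 1.1669]
tr(P') = 15.6089

15.6089


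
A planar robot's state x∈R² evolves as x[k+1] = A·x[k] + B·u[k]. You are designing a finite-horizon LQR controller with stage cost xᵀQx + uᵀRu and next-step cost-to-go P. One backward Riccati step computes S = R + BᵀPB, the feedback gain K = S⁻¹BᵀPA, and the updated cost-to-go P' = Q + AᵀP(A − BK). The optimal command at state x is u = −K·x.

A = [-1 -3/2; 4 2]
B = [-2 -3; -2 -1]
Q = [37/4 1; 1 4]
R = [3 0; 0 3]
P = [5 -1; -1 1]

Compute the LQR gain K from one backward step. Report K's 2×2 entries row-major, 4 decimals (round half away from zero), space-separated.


-0.7635 -0.3485 0.9378 0.7759

BᵀP = [-8.0000 0.0000; -14.0000 2.0000]
S = R + BᵀPB = [3 0; 0 3] + [16.0000 24.0000; 24.0000 40.0000] = [19.0000 24.0000; 24.0000 43.0000]
BᵀPA = [8.0000 12.0000; 22.0000 25.0000]
K = S⁻¹·BᵀPA = [-0.7635 -0.3485; 0.9378 0.7759]
A−BK = [0.2863 0.1307; 3.4108 2.0788]
AᵀP(A−BK) = [14.4772 9.2178; 9.2178 6.0342]
P' = Q + AᵀP(A−BK) = [23.7272 10.2178; 10.2178 10.0342]
tr(P') = 33.7614


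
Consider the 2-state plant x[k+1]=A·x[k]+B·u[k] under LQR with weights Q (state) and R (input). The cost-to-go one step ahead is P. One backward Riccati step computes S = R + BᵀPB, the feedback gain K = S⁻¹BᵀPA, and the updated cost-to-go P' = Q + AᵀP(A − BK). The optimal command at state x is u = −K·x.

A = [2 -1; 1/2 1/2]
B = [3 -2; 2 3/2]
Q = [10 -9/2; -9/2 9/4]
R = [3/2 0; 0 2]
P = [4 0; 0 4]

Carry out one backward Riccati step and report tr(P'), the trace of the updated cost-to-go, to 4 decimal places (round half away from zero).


13.0558

BᵀP = [12.0000 8.0000; -8.0000 6.0000]
S = R + BᵀPB = [3/2 0; 0 2] + [52.0000 -12.0000; -12.0000 25.0000] = [53.5000 -12.0000; -12.0000 27.0000]
BᵀPA = [28.0000 -8.0000; -13.0000 11.0000]
K = S⁻¹·BᵀPA = [0.4614 -0.0646; -0.2764 0.3787]
A−BK = [0.0631 -0.0488; -0.0081 0.0611]
AᵀP(A−BK) = [0.4883 -0.2684; -0.2684 0.3176]
P' = Q + AᵀP(A−BK) = [10.4883 -4.7684; -4.7684 2.5676]
tr(P') = 13.0558


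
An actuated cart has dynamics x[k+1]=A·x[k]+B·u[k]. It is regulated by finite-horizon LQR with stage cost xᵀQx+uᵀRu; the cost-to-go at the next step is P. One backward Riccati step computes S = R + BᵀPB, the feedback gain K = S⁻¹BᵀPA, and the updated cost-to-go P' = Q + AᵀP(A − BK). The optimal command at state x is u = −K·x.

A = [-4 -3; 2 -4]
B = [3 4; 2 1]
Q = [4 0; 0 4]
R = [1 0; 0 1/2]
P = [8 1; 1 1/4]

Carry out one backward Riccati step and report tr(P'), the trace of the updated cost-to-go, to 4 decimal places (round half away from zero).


10.6218

BᵀP = [26.0000 3.5000; 33.0000 4.2500]
S = R + BᵀPB = [1 0; 0 1/2] + [85.0000 107.5000; 107.5000 136.2500] = [86.0000 107.5000; 107.5000 136.7500]
BᵀPA = [-97.0000 -92.0000; -123.5000 -116.0000]
K = S⁻¹·BᵀPA = [0.0563 -0.5435; -0.9474 -0.4211]
A−BK = [-0.3794 0.3146; 2.8348 -2.4920]
AᵀP(A−BK) = [1.4614 -0.7148; -0.7148 1.1603]
P' = Q + AᵀP(A−BK) = [5.4614 -0.7148; -0.7148 5.1603]
tr(P') = 10.6218


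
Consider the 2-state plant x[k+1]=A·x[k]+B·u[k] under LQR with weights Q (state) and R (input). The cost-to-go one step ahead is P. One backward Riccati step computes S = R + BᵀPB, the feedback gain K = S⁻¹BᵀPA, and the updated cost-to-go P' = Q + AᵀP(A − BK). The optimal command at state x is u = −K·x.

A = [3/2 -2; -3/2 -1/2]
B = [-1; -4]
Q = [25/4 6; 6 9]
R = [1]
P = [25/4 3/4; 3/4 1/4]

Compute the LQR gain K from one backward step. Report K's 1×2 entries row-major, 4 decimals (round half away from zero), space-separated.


-0.6522 1.1232

BᵀP = [-9.2500 -1.7500]
S = R + BᵀPB = [1] + [16.2500] = [17.2500]
BᵀPA = [-11.2500 19.3750]
K = S⁻¹·BᵀPA = [-0.6522 1.1232]
A−BK = [0.8478 -0.8768; -4.1087 3.9928]
AᵀP(A−BK) = [3.9130 -4.2391; -4.2391 4.8007]
P' = Q + AᵀP(A−BK) = [10.1630 1.7609; 1.7609 13.8007]
tr(P') = 23.9638


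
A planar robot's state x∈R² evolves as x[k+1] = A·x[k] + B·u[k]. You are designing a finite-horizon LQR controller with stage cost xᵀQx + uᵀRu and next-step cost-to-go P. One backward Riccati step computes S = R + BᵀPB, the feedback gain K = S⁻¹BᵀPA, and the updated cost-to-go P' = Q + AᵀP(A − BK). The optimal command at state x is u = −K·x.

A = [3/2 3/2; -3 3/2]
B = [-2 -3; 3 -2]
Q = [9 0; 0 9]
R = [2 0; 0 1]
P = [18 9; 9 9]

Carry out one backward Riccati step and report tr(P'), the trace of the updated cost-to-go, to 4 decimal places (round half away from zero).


20.0013

BᵀP = [-9.0000 9.0000; -72.0000 -45.0000]
S = R + BᵀPB = [2 0; 0 1] + [45.0000 9.0000; 9.0000 306.0000] = [47.0000 9.0000; 9.0000 307.0000]
BᵀPA = [-40.5000 0.0000; 27.0000 -175.5000]
K = S⁻¹·BᵀPA = [-0.8835 0.1101; 0.1138 -0.5749]
A−BK = [0.0745 -0.0045; -0.1218 0.0200]
AᵀP(A−BK) = [1.6442 -0.2696; -0.2696 0.3571]
P' = Q + AᵀP(A−BK) = [10.6442 -0.2696; -0.2696 9.3571]
tr(P') = 20.0013


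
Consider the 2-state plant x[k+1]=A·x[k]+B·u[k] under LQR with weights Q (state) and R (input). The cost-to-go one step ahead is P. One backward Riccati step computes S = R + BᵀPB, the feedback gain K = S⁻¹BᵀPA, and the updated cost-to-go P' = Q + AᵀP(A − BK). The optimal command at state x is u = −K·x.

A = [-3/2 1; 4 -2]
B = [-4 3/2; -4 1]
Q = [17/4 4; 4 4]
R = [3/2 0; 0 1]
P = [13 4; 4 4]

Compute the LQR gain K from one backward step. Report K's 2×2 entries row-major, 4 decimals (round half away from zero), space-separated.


BᵀP = [-68.0000 -32.0000; 23.5000 10.0000]
S = R + BᵀPB = [3/2 0; 0 1] + [400.0000 -134.0000; -134.0000 45.2500] = [401.5000 -134.0000; -134.0000 46.2500]
BᵀPA = [-26.0000 -4.0000; 4.7500 3.5000]
K = S⁻¹·BᵀPA = [-0.9228 0.4630; -2.5708 1.4172]
A−BK = [-1.3348 0.7263; 2.8798 -1.5651]
AᵀP(A−BK) = [33.4695 -18.1932; -18.1932 9.8920]
P' = Q + AᵀP(A−BK) = [37.7195 -14.1932; -14.1932 13.8920]
tr(P') = 51.6115

-0.9228 0.4630 -2.5708 1.4172


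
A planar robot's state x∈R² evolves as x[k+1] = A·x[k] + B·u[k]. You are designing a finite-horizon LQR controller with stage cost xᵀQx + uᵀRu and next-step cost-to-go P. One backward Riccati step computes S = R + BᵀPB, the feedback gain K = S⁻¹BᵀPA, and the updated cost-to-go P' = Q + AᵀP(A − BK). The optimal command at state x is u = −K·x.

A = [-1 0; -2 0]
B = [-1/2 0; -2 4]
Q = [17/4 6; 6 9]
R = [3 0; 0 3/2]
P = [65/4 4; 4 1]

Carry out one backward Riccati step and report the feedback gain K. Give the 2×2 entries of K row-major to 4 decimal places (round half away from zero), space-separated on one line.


0.4921 0.0000 -0.9215 0.0000

BᵀP = [-16.1250 -4.0000; 16.0000 4.0000]
S = R + BᵀPB = [3 0; 0 3/2] + [16.0625 -16.0000; -16.0000 16.0000] = [19.0625 -16.0000; -16.0000 17.5000]
BᵀPA = [24.1250 0.0000; -24.0000 0.0000]
K = S⁻¹·BᵀPA = [0.4921 0.0000; -0.9215 0.0000]
A−BK = [-0.7539 0.0000; 2.6702 0.0000]
AᵀP(A−BK) = [2.2618 0.0000; 0.0000 0.0000]
P' = Q + AᵀP(A−BK) = [6.5118 6.0000; 6.0000 9.0000]
tr(P') = 15.5118


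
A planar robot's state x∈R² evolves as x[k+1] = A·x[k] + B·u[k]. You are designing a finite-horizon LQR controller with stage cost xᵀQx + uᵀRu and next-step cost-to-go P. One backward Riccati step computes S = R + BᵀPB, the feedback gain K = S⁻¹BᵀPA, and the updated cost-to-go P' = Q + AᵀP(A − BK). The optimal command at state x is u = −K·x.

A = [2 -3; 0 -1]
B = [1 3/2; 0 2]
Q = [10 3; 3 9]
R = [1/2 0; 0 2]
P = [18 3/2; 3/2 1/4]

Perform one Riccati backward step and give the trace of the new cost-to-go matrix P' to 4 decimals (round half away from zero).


BᵀP = [18.0000 1.5000; 30.0000 2.7500]
S = R + BᵀPB = [1/2 0; 0 2] + [18.0000 30.0000; 30.0000 50.5000] = [18.5000 30.0000; 30.0000 52.5000]
BᵀPA = [36.0000 -55.5000; 60.0000 -92.7500]
K = S⁻¹·BᵀPA = [1.2632 -1.8421; 0.4211 -0.7140]
A−BK = [0.1053 -0.0868; -0.8421 0.4281]
AᵀP(A−BK) = [1.2632 -1.8421; -1.8421 2.7864]
P' = Q + AᵀP(A−BK) = [11.2632 1.1579; 1.1579 11.7864]
tr(P') = 23.0496

23.0496


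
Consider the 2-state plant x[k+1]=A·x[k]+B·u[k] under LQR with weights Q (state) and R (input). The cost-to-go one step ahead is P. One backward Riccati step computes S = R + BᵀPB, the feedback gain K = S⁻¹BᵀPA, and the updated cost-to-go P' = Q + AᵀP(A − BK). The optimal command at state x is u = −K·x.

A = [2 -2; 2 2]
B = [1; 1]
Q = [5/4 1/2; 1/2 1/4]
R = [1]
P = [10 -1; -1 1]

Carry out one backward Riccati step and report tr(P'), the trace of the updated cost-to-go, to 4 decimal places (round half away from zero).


24.7000

BᵀP = [9.0000 0.0000]
S = R + BᵀPB = [1] + [9.0000] = [10.0000]
BᵀPA = [18.0000 -18.0000]
K = S⁻¹·BᵀPA = [1.8000 -1.8000]
A−BK = [0.2000 -0.2000; 0.2000 3.8000]
AᵀP(A−BK) = [3.6000 -3.6000; -3.6000 19.6000]
P' = Q + AᵀP(A−BK) = [4.8500 -3.1000; -3.1000 19.8500]
tr(P') = 24.7000


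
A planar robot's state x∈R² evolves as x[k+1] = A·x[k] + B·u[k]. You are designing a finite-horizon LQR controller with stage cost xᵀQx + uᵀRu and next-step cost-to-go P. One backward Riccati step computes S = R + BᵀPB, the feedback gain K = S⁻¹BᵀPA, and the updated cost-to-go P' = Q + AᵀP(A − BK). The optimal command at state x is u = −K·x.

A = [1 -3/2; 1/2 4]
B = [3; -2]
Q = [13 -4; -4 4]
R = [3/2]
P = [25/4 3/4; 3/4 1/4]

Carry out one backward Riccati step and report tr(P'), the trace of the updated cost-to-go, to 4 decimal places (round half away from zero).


19.3606

BᵀP = [17.2500 1.7500]
S = R + BᵀPB = [3/2] + [48.2500] = [49.7500]
BᵀPA = [18.1250 -18.8750]
K = S⁻¹·BᵀPA = [0.3643 -0.3794]
A−BK = [-0.0930 -0.3618; 1.2286 3.2412]
AᵀP(A−BK) = [0.4592 0.4391; 0.4391 1.9014]
P' = Q + AᵀP(A−BK) = [13.4592 -3.5609; -3.5609 5.9014]
tr(P') = 19.3606


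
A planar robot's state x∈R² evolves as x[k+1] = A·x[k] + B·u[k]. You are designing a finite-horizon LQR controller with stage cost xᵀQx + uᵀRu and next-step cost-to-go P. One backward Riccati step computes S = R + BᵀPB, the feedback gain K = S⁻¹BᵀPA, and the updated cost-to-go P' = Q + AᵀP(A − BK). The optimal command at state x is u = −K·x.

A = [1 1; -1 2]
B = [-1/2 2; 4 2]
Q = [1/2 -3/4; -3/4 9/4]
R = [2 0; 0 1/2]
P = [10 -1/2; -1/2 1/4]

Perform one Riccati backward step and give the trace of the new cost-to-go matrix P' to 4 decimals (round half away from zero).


BᵀP = [-7.0000 1.2500; 19.0000 -0.5000]
S = R + BᵀPB = [2 0; 0 1/2] + [8.5000 -11.5000; -11.5000 37.0000] = [10.5000 -11.5000; -11.5000 37.5000]
BᵀPA = [-8.2500 -4.5000; 19.5000 18.0000]
K = S⁻¹·BᵀPA = [-0.3255 0.1463; 0.4202 0.5249]
A−BK = [-0.0031 0.0234; -0.5382 0.3652]
AᵀP(A−BK) = [0.3711 -0.0280; -0.0280 0.2108]
P' = Q + AᵀP(A−BK) = [0.8711 -0.7780; -0.7780 2.4608]
tr(P') = 3.3319

3.3319


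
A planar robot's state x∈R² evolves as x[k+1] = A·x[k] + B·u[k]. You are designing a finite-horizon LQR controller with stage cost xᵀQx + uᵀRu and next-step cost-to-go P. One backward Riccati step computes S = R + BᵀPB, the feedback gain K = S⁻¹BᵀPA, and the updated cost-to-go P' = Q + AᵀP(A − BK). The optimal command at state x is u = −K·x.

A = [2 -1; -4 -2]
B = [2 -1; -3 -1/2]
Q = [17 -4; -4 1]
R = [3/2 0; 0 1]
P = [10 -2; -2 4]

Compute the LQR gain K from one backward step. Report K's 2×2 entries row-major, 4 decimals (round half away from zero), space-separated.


1.2098 0.3213 0.3777 1.4783

BᵀP = [26.0000 -16.0000; -9.0000 0.0000]
S = R + BᵀPB = [3/2 0; 0 1] + [100.0000 -18.0000; -18.0000 9.0000] = [101.5000 -18.0000; -18.0000 10.0000]
BᵀPA = [116.0000 6.0000; -18.0000 9.0000]
K = S⁻¹·BᵀPA = [1.2098 0.3213; 0.3777 1.4783]
A−BK = [-0.0420 -0.1643; -0.1816 -0.2970]
AᵀP(A−BK) = [2.4573 1.3415; 1.3415 2.7677]
P' = Q + AᵀP(A−BK) = [19.4573 -2.6585; -2.6585 3.7677]
tr(P') = 23.2250
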